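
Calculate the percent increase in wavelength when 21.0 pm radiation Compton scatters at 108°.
15.1242%

Calculate the Compton shift:
Δλ = λ_C(1 - cos(108°))
Δλ = 2.4263 × (1 - cos(108°))
Δλ = 2.4263 × 1.3090
Δλ = 3.1761 pm

Percentage change:
(Δλ/λ₀) × 100 = (3.1761/21.0) × 100
= 15.1242%

(Intermediate values are shown rounded; full precision is carried through to the final answer.)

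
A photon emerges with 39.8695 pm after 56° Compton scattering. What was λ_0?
38.8000 pm

From λ' = λ + Δλ, we have λ = λ' - Δλ

First calculate the Compton shift:
Δλ = λ_C(1 - cos θ)
Δλ = 2.4263 × (1 - cos(56°))
Δλ = 2.4263 × 0.4408
Δλ = 1.0695 pm

Initial wavelength:
λ = λ' - Δλ
λ = 39.8695 - 1.0695
λ = 38.8000 pm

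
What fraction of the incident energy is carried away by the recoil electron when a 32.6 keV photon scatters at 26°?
0.0064 (or 0.64%)

Calculate initial and final photon energies:

Initial: E₀ = 32.6 keV → λ₀ = 38.0320 pm
Compton shift: Δλ = 0.2456 pm
Final wavelength: λ' = 38.2775 pm
Final energy: E' = 32.3909 keV

Fractional energy loss:
(E₀ - E')/E₀ = (32.6000 - 32.3909)/32.6000
= 0.2091/32.6000
= 0.0064
= 0.64%

(Intermediate values are shown rounded; full precision is carried through to the final answer.)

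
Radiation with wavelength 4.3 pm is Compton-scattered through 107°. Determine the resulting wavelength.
7.4357 pm

Using the Compton scattering formula:
λ' = λ + Δλ = λ + λ_C(1 - cos θ)

Given:
- Initial wavelength λ = 4.3 pm
- Scattering angle θ = 107°
- Compton wavelength λ_C ≈ 2.4263 pm

Calculate the shift:
Δλ = 2.4263 × (1 - cos(107°))
Δλ = 2.4263 × 1.2924
Δλ = 3.1357 pm

Final wavelength:
λ' = 4.3 + 3.1357 = 7.4357 pm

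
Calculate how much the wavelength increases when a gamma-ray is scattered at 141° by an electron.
4.3119 pm

Using the Compton scattering formula:
Δλ = λ_C(1 - cos θ)

where λ_C = h/(m_e·c) ≈ 2.4263 pm is the Compton wavelength of an electron.

For θ = 141°:
cos(141°) = -0.7771
1 - cos(141°) = 1.7771

Δλ = 2.4263 × 1.7771
Δλ = 4.3119 pm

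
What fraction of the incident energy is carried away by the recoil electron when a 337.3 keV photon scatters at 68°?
0.2922 (or 29.22%)

Calculate initial and final photon energies:

Initial: E₀ = 337.3 keV → λ₀ = 3.6758 pm
Compton shift: Δλ = 1.5174 pm
Final wavelength: λ' = 5.1932 pm
Final energy: E' = 238.7442 keV

Fractional energy loss:
(E₀ - E')/E₀ = (337.3000 - 238.7442)/337.3000
= 98.5558/337.3000
= 0.2922
= 29.22%

(Intermediate values are shown rounded; full precision is carried through to the final answer.)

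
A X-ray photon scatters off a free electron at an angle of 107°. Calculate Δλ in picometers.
3.1357 pm

Using the Compton scattering formula:
Δλ = λ_C(1 - cos θ)

where λ_C = h/(m_e·c) ≈ 2.4263 pm is the Compton wavelength of an electron.

For θ = 107°:
cos(107°) = -0.2924
1 - cos(107°) = 1.2924

Δλ = 2.4263 × 1.2924
Δλ = 3.1357 pm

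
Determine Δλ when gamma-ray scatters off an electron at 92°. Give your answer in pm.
2.5110 pm

Using the Compton scattering formula:
Δλ = λ_C(1 - cos θ)

where λ_C = h/(m_e·c) ≈ 2.4263 pm is the Compton wavelength of an electron.

For θ = 92°:
cos(92°) = -0.0349
1 - cos(92°) = 1.0349

Δλ = 2.4263 × 1.0349
Δλ = 2.5110 pm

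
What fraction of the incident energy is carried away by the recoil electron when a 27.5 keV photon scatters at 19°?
0.0029 (or 0.29%)

Calculate initial and final photon energies:

Initial: E₀ = 27.5 keV → λ₀ = 45.0852 pm
Compton shift: Δλ = 0.1322 pm
Final wavelength: λ' = 45.2174 pm
Final energy: E' = 27.4196 keV

Fractional energy loss:
(E₀ - E')/E₀ = (27.5000 - 27.4196)/27.5000
= 0.0804/27.5000
= 0.0029
= 0.29%

(Intermediate values are shown rounded; full precision is carried through to the final answer.)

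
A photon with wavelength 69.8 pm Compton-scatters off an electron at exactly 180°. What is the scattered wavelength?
74.6526 pm

Using the Compton formula: λ' = λ + λ_C(1 − cos θ)

For θ = 180°, cos θ = -1 (exact) = -1.0000, so:
1 − cos 180° = 1 − (-1) = 2.0000

Δλ = λ_C × 2.0000 = 2.4263 × 2.0000 = 4.8526 pm

λ' = 69.8 + 4.8526 = 74.6526 pm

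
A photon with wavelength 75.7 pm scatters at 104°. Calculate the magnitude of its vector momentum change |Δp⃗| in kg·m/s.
1.3533e-23 kg·m/s

Photon momentum magnitude is p = h/λ.

Initial momentum:
p₀ = h/λ = 6.6261e-34/7.5700e-11 = 8.7531e-24 kg·m/s

After scattering:
λ' = λ + Δλ = 75.7 + 3.0133 = 78.7133 pm
p' = h/λ' = 6.6261e-34/7.8713e-11 = 8.4180e-24 kg·m/s

Momentum is a vector; the scattered photon's direction makes angle θ = 104° with the incident direction. The magnitude of the vector change Δp⃗ = p⃗₀ − p⃗' is found from the law of cosines:
|Δp⃗|² = p₀² + p'² − 2p₀p'cos θ
|Δp⃗|² = (8.7531e-24)² + (8.4180e-24)² − 2·8.7531e-24·8.4180e-24·cos(104°)
|Δp⃗| = 1.3533e-23 kg·m/s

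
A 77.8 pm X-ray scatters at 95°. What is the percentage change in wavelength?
3.3905%

Calculate the Compton shift:
Δλ = λ_C(1 - cos(95°))
Δλ = 2.4263 × (1 - cos(95°))
Δλ = 2.4263 × 1.0872
Δλ = 2.6378 pm

Percentage change:
(Δλ/λ₀) × 100 = (2.6378/77.8) × 100
= 3.3905%

(Intermediate values are shown rounded; full precision is carried through to the final answer.)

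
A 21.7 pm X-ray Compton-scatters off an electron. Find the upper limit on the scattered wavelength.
26.5526 pm (at θ = 180°)

The Compton shift is Δλ = λ_C(1 − cos θ).

Since cos θ ranges from −1 to 1, the factor (1 − cos θ) ranges from 0 to 2; the maximum shift occurs at θ = 180° (backscattering):
Δλ_max = 2λ_C = 2 × 2.4263 pm = 4.8526 pm

Maximum scattered wavelength:
λ'_max = λ₀ + Δλ_max = 21.7 + 4.8526 = 26.5526 pm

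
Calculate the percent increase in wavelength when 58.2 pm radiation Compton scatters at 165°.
8.1958%

Calculate the Compton shift:
Δλ = λ_C(1 - cos(165°))
Δλ = 2.4263 × (1 - cos(165°))
Δλ = 2.4263 × 1.9659
Δλ = 4.7699 pm

Percentage change:
(Δλ/λ₀) × 100 = (4.7699/58.2) × 100
= 8.1958%

(Intermediate values are shown rounded; full precision is carried through to the final answer.)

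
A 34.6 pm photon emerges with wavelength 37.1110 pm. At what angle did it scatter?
92.00°

First find the wavelength shift:
Δλ = λ' - λ = 37.1110 - 34.6 = 2.5110 pm

Using Δλ = λ_C(1 - cos θ), with λ_C = h/(m_e·c) ≈ 2.42631024 pm:
cos θ = 1 - Δλ/λ_C
cos θ = 1 - 2.5110/2.42631024
cos θ = -0.034905

θ = arccos(-0.034905)
θ = 92.00°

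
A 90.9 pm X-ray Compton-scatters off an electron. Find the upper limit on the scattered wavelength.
95.7526 pm (at θ = 180°)

The Compton shift is Δλ = λ_C(1 − cos θ).

Since cos θ ranges from −1 to 1, the factor (1 − cos θ) ranges from 0 to 2; the maximum shift occurs at θ = 180° (backscattering):
Δλ_max = 2λ_C = 2 × 2.4263 pm = 4.8526 pm

Maximum scattered wavelength:
λ'_max = λ₀ + Δλ_max = 90.9 + 4.8526 = 95.7526 pm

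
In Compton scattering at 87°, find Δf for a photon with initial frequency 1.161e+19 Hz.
9.493e+17 Hz (decrease)

Convert frequency to wavelength (c = 299792458 m/s):
λ₀ = c/f₀ = 299792458/1.161e+19 = 2.5821917e-11 m = 25.8219 pm

Calculate Compton shift:
Δλ = λ_C(1 - cos(87°)) = 2.2993 pm

Final wavelength:
λ' = λ₀ + Δλ = 25.8219 + 2.2993 = 28.1212 pm

Final frequency:
f' = c/λ' = 299792458/2.8121244e-11 = 1.0660711e+19 Hz

Frequency shift (decrease):
Δf = f₀ - f' = 1.161e+19 - 1.0660711e+19 = 9.493e+17 Hz

(Intermediate values are shown rounded; full precision is carried through to the final answer.)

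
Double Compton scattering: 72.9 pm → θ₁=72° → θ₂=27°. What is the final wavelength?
74.8410 pm

Apply Compton shift twice:

First scattering at θ₁ = 72°:
Δλ₁ = λ_C(1 - cos(72°))
Δλ₁ = 2.4263 × 0.6910
Δλ₁ = 1.6765 pm

After first scattering:
λ₁ = 72.9 + 1.6765 = 74.5765 pm

Second scattering at θ₂ = 27°:
Δλ₂ = λ_C(1 - cos(27°))
Δλ₂ = 2.4263 × 0.1090
Δλ₂ = 0.2645 pm

Final wavelength:
λ₂ = 74.5765 + 0.2645 = 74.8410 pm

Total shift: Δλ_total = 1.6765 + 0.2645 = 1.9410 pm

(Intermediate values are shown rounded; full precision is carried through to the final answer.)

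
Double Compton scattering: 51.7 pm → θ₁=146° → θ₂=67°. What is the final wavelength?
57.6161 pm

Apply Compton shift twice:

First scattering at θ₁ = 146°:
Δλ₁ = λ_C(1 - cos(146°))
Δλ₁ = 2.4263 × 1.8290
Δλ₁ = 4.4378 pm

After first scattering:
λ₁ = 51.7 + 4.4378 = 56.1378 pm

Second scattering at θ₂ = 67°:
Δλ₂ = λ_C(1 - cos(67°))
Δλ₂ = 2.4263 × 0.6093
Δλ₂ = 1.4783 pm

Final wavelength:
λ₂ = 56.1378 + 1.4783 = 57.6161 pm

Total shift: Δλ_total = 4.4378 + 1.4783 = 5.9161 pm

(Intermediate values are shown rounded; full precision is carried through to the final answer.)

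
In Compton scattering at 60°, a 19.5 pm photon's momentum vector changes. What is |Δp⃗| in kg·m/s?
3.3030e-23 kg·m/s

Photon momentum magnitude is p = h/λ.

Initial momentum:
p₀ = h/λ = 6.6261e-34/1.9500e-11 = 3.3980e-23 kg·m/s

After scattering:
λ' = λ + Δλ = 19.5 + 1.2132 = 20.7132 pm
p' = h/λ' = 6.6261e-34/2.0713e-11 = 3.1990e-23 kg·m/s

Momentum is a vector; the scattered photon's direction makes angle θ = 60° with the incident direction. The magnitude of the vector change Δp⃗ = p⃗₀ − p⃗' is found from the law of cosines:
|Δp⃗|² = p₀² + p'² − 2p₀p'cos θ
|Δp⃗|² = (3.3980e-23)² + (3.1990e-23)² − 2·3.3980e-23·3.1990e-23·cos(60°)
|Δp⃗| = 3.3030e-23 kg·m/s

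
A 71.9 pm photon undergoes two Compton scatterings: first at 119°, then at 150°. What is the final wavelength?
80.0302 pm

Apply Compton shift twice:

First scattering at θ₁ = 119°:
Δλ₁ = λ_C(1 - cos(119°))
Δλ₁ = 2.4263 × 1.4848
Δλ₁ = 3.6026 pm

After first scattering:
λ₁ = 71.9 + 3.6026 = 75.5026 pm

Second scattering at θ₂ = 150°:
Δλ₂ = λ_C(1 - cos(150°))
Δλ₂ = 2.4263 × 1.8660
Δλ₂ = 4.5276 pm

Final wavelength:
λ₂ = 75.5026 + 4.5276 = 80.0302 pm

Total shift: Δλ_total = 3.6026 + 4.5276 = 8.1302 pm

(Intermediate values are shown rounded; full precision is carried through to the final answer.)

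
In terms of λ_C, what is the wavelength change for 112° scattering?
1.3746 λ_C

The Compton shift formula is:
Δλ = λ_C(1 - cos θ)

Dividing both sides by λ_C:
Δλ/λ_C = 1 - cos θ

For θ = 112°:
Δλ/λ_C = 1 - cos(112°)
Δλ/λ_C = 1 - -0.3746
Δλ/λ_C = 1.3746

This means the shift is 1.3746 × λ_C = 3.3352 pm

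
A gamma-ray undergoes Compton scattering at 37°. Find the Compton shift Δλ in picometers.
0.4886 pm

Using the Compton scattering formula:
Δλ = λ_C(1 - cos θ)

where λ_C = h/(m_e·c) ≈ 2.4263 pm is the Compton wavelength of an electron.

For θ = 37°:
cos(37°) = 0.7986
1 - cos(37°) = 0.2014

Δλ = 2.4263 × 0.2014
Δλ = 0.4886 pm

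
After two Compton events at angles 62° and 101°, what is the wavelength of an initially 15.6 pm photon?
19.7765 pm

Apply Compton shift twice:

First scattering at θ₁ = 62°:
Δλ₁ = λ_C(1 - cos(62°))
Δλ₁ = 2.4263 × 0.5305
Δλ₁ = 1.2872 pm

After first scattering:
λ₁ = 15.6 + 1.2872 = 16.8872 pm

Second scattering at θ₂ = 101°:
Δλ₂ = λ_C(1 - cos(101°))
Δλ₂ = 2.4263 × 1.1908
Δλ₂ = 2.8893 pm

Final wavelength:
λ₂ = 16.8872 + 2.8893 = 19.7765 pm

Total shift: Δλ_total = 1.2872 + 2.8893 = 4.1765 pm

(Intermediate values are shown rounded; full precision is carried through to the final answer.)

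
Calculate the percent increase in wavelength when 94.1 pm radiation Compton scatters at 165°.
5.0690%

Calculate the Compton shift:
Δλ = λ_C(1 - cos(165°))
Δλ = 2.4263 × (1 - cos(165°))
Δλ = 2.4263 × 1.9659
Δλ = 4.7699 pm

Percentage change:
(Δλ/λ₀) × 100 = (4.7699/94.1) × 100
= 5.0690%

(Intermediate values are shown rounded; full precision is carried through to the final answer.)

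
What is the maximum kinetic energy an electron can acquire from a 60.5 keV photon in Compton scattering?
11.5831 keV

Maximum energy transfer occurs at θ = 180° (backscattering).

Initial photon: E₀ = 60.5 keV → λ₀ = 20.4933 pm

Maximum Compton shift (at 180°):
Δλ_max = 2λ_C = 2 × 2.4263 = 4.8526 pm

Final wavelength:
λ' = 20.4933 + 4.8526 = 25.3459 pm

Minimum photon energy (maximum energy to electron):
E'_min = hc/λ' = 48.9169 keV

Maximum electron kinetic energy:
K_max = E₀ - E'_min = 60.5000 - 48.9169 = 11.5831 keV

(Intermediate values are shown rounded; full precision is carried through to the final answer.)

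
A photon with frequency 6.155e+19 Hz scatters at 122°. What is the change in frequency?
2.662e+19 Hz (decrease)

Convert frequency to wavelength (c = 299792458 m/s):
λ₀ = c/f₀ = 299792458/6.155e+19 = 4.8707142e-12 m = 4.8707 pm

Calculate Compton shift:
Δλ = λ_C(1 - cos(122°)) = 3.7121 pm

Final wavelength:
λ' = λ₀ + Δλ = 4.8707 + 3.7121 = 8.5828 pm

Final frequency:
f' = c/λ' = 299792458/8.5827730e-12 = 3.4929557e+19 Hz

Frequency shift (decrease):
Δf = f₀ - f' = 6.155e+19 - 3.4929557e+19 = 2.662e+19 Hz

(Intermediate values are shown rounded; full precision is carried through to the final answer.)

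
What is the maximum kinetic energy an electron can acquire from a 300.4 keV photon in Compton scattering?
162.3318 keV

Maximum energy transfer occurs at θ = 180° (backscattering).

Initial photon: E₀ = 300.4 keV → λ₀ = 4.1273 pm

Maximum Compton shift (at 180°):
Δλ_max = 2λ_C = 2 × 2.4263 = 4.8526 pm

Final wavelength:
λ' = 4.1273 + 4.8526 = 8.9799 pm

Minimum photon energy (maximum energy to electron):
E'_min = hc/λ' = 138.0682 keV

Maximum electron kinetic energy:
K_max = E₀ - E'_min = 300.4000 - 138.0682 = 162.3318 keV

(Intermediate values are shown rounded; full precision is carried through to the final answer.)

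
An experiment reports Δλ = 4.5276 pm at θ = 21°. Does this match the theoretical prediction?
No, inconsistent

Calculate the expected shift for θ = 21°:

Δλ_expected = λ_C(1 - cos(21°))
Δλ_expected = 2.4263 × (1 - cos(21°))
Δλ_expected = 2.4263 × 0.0664
Δλ_expected = 0.1612 pm

Given shift: 4.5276 pm
Expected shift: 0.1612 pm
Difference: 4.3664 pm

The values do not match. The given shift corresponds to θ ≈ 150.0°, not 21°.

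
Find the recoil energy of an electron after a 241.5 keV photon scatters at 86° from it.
73.7493 keV

By energy conservation: K_e = E_initial - E_final

First find the scattered photon energy:
Initial wavelength: λ = hc/E = 5.1339 pm
Compton shift: Δλ = λ_C(1 - cos(86°)) = 2.2571 pm
Final wavelength: λ' = 5.1339 + 2.2571 = 7.3910 pm
Final photon energy: E' = hc/λ' = 167.7507 keV

Electron kinetic energy:
K_e = E - E' = 241.5000 - 167.7507 = 73.7493 keV

(Intermediate values are shown rounded; full precision is carried through to the final answer.)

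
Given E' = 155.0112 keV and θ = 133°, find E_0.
316.5000 keV

Convert final energy to wavelength (hc ≈ 1239.842 keV·pm):
λ' = hc/E' = 1239.842 / 155.0112 = 7.9984 pm

Calculate the Compton shift:
Δλ = λ_C(1 - cos(133°))
Δλ = 2.4263 × (1 - cos(133°))
Δλ = 4.0810 pm

Initial wavelength:
λ = λ' - Δλ = 7.9984 - 4.0810 = 3.9174 pm

Initial energy:
E = hc/λ = 1239.842 / 3.9174 = 316.5000 keV

(Intermediate values are shown rounded; full precision is carried through to the final answer.)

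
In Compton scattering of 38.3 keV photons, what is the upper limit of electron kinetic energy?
4.9928 keV

Maximum energy transfer occurs at θ = 180° (backscattering).

Initial photon: E₀ = 38.3 keV → λ₀ = 32.3719 pm

Maximum Compton shift (at 180°):
Δλ_max = 2λ_C = 2 × 2.4263 = 4.8526 pm

Final wavelength:
λ' = 32.3719 + 4.8526 = 37.2245 pm

Minimum photon energy (maximum energy to electron):
E'_min = hc/λ' = 33.3072 keV

Maximum electron kinetic energy:
K_max = E₀ - E'_min = 38.3000 - 33.3072 = 4.9928 keV

(Intermediate values are shown rounded; full precision is carried through to the final answer.)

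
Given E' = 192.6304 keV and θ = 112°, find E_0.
399.8000 keV

Convert final energy to wavelength (hc ≈ 1239.842 keV·pm):
λ' = hc/E' = 1239.842 / 192.6304 = 6.4364 pm

Calculate the Compton shift:
Δλ = λ_C(1 - cos(112°))
Δλ = 2.4263 × (1 - cos(112°))
Δλ = 3.3352 pm

Initial wavelength:
λ = λ' - Δλ = 6.4364 - 3.3352 = 3.1012 pm

Initial energy:
E = hc/λ = 1239.842 / 3.1012 = 399.8000 keV

(Intermediate values are shown rounded; full precision is carried through to the final answer.)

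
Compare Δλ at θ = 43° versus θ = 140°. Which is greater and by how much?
140° produces the larger shift by a factor of 6.574

Calculate both shifts using Δλ = λ_C(1 - cos θ):

For θ₁ = 43°:
Δλ₁ = 2.4263 × (1 - cos(43°))
Δλ₁ = 2.4263 × 0.2686
Δλ₁ = 0.6518 pm

For θ₂ = 140°:
Δλ₂ = 2.4263 × (1 - cos(140°))
Δλ₂ = 2.4263 × 1.7660
Δλ₂ = 4.2850 pm

The 140° angle produces the larger shift.
Ratio: 4.2850/0.6518 = 6.574

(Intermediate values are shown rounded; full precision is carried through to the final answer.)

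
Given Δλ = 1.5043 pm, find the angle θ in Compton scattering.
67.67°

From the Compton formula Δλ = λ_C(1 - cos θ), we can solve for θ:

cos θ = 1 - Δλ/λ_C

Given:
- Δλ = 1.5043 pm
- λ_C = h/(m_e·c) ≈ 2.42631024 pm

cos θ = 1 - 1.5043/2.42631024
cos θ = 1 - 0.619995
cos θ = 0.380005

θ = arccos(0.380005)
θ = 67.67°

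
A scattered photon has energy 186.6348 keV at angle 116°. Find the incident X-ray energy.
393.1999 keV

Convert final energy to wavelength (hc ≈ 1239.842 keV·pm):
λ' = hc/E' = 1239.842 / 186.6348 = 6.6431 pm

Calculate the Compton shift:
Δλ = λ_C(1 - cos(116°))
Δλ = 2.4263 × (1 - cos(116°))
Δλ = 3.4899 pm

Initial wavelength:
λ = λ' - Δλ = 6.6431 - 3.4899 = 3.1532 pm

Initial energy:
E = hc/λ = 1239.842 / 3.1532 = 393.1999 keV

(Intermediate values are shown rounded; full precision is carried through to the final answer.)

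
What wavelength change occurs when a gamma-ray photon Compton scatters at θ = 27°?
0.2645 pm

Using the Compton scattering formula:
Δλ = λ_C(1 - cos θ)

where λ_C = h/(m_e·c) ≈ 2.4263 pm is the Compton wavelength of an electron.

For θ = 27°:
cos(27°) = 0.8910
1 - cos(27°) = 0.1090

Δλ = 2.4263 × 0.1090
Δλ = 0.2645 pm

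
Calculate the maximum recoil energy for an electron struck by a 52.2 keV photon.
8.8555 keV

Maximum energy transfer occurs at θ = 180° (backscattering).

Initial photon: E₀ = 52.2 keV → λ₀ = 23.7518 pm

Maximum Compton shift (at 180°):
Δλ_max = 2λ_C = 2 × 2.4263 = 4.8526 pm

Final wavelength:
λ' = 23.7518 + 4.8526 = 28.6044 pm

Minimum photon energy (maximum energy to electron):
E'_min = hc/λ' = 43.3445 keV

Maximum electron kinetic energy:
K_max = E₀ - E'_min = 52.2000 - 43.3445 = 8.8555 keV

(Intermediate values are shown rounded; full precision is carried through to the final answer.)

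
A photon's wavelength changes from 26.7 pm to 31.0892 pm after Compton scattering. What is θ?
144.00°

First find the wavelength shift:
Δλ = λ' - λ = 31.0892 - 26.7 = 4.3892 pm

Using Δλ = λ_C(1 - cos θ), with λ_C = h/(m_e·c) ≈ 2.42631024 pm:
cos θ = 1 - Δλ/λ_C
cos θ = 1 - 4.3892/2.42631024
cos θ = -0.809002

θ = arccos(-0.809002)
θ = 144.00°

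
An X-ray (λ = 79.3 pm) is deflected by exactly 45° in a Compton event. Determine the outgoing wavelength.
80.0106 pm

Using the Compton formula: λ' = λ + λ_C(1 − cos θ)

For θ = 45°, cos θ = √2/2 (exact) ≈ 0.7071, so:
1 − cos 45° = 1 − (√2/2) ≈ 0.2929

Δλ = λ_C × 0.2929 = 2.4263 × 0.2929 = 0.7106 pm

λ' = 79.3 + 0.7106 = 80.0106 pm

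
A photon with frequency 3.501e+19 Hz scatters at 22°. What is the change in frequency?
7.077e+17 Hz (decrease)

Convert frequency to wavelength (c = 299792458 m/s):
λ₀ = c/f₀ = 299792458/3.501e+19 = 8.5630522e-12 m = 8.5631 pm

Calculate Compton shift:
Δλ = λ_C(1 - cos(22°)) = 0.1767 pm

Final wavelength:
λ' = λ₀ + Δλ = 8.5631 + 0.1767 = 8.7397 pm

Final frequency:
f' = c/λ' = 299792458/8.7397268e-12 = 3.4302269e+19 Hz

Frequency shift (decrease):
Δf = f₀ - f' = 3.501e+19 - 3.4302269e+19 = 7.077e+17 Hz

(Intermediate values are shown rounded; full precision is carried through to the final answer.)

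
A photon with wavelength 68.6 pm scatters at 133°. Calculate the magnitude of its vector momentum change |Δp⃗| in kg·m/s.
1.7220e-23 kg·m/s

Photon momentum magnitude is p = h/λ.

Initial momentum:
p₀ = h/λ = 6.6261e-34/6.8600e-11 = 9.6590e-24 kg·m/s

After scattering:
λ' = λ + Δλ = 68.6 + 4.0810 = 72.6810 pm
p' = h/λ' = 6.6261e-34/7.2681e-11 = 9.1166e-24 kg·m/s

Momentum is a vector; the scattered photon's direction makes angle θ = 133° with the incident direction. The magnitude of the vector change Δp⃗ = p⃗₀ − p⃗' is found from the law of cosines:
|Δp⃗|² = p₀² + p'² − 2p₀p'cos θ
|Δp⃗|² = (9.6590e-24)² + (9.1166e-24)² − 2·9.6590e-24·9.1166e-24·cos(133°)
|Δp⃗| = 1.7220e-23 kg·m/s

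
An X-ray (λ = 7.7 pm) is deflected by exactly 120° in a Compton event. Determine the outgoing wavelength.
11.3395 pm

Using the Compton formula: λ' = λ + λ_C(1 − cos θ)

For θ = 120°, cos θ = -1/2 (exact) = -0.5000, so:
1 − cos 120° = 1 − (-1/2) = 1.5000

Δλ = λ_C × 1.5000 = 2.4263 × 1.5000 = 3.6395 pm

λ' = 7.7 + 3.6395 = 11.3395 pm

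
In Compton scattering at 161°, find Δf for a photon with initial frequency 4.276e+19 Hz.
1.721e+19 Hz (decrease)

Convert frequency to wavelength (c = 299792458 m/s):
λ₀ = c/f₀ = 299792458/4.276e+19 = 7.0110491e-12 m = 7.0110 pm

Calculate Compton shift:
Δλ = λ_C(1 - cos(161°)) = 4.7204 pm

Final wavelength:
λ' = λ₀ + Δλ = 7.0110 + 4.7204 = 11.7315 pm

Final frequency:
f' = c/λ' = 299792458/1.1731481e-11 = 2.5554529e+19 Hz

Frequency shift (decrease):
Δf = f₀ - f' = 4.276e+19 - 2.5554529e+19 = 1.721e+19 Hz

(Intermediate values are shown rounded; full precision is carried through to the final answer.)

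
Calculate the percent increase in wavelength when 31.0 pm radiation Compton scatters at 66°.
4.6434%

Calculate the Compton shift:
Δλ = λ_C(1 - cos(66°))
Δλ = 2.4263 × (1 - cos(66°))
Δλ = 2.4263 × 0.5933
Δλ = 1.4394 pm

Percentage change:
(Δλ/λ₀) × 100 = (1.4394/31.0) × 100
= 4.6434%

(Intermediate values are shown rounded; full precision is carried through to the final answer.)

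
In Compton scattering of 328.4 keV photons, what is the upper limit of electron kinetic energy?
184.7006 keV

Maximum energy transfer occurs at θ = 180° (backscattering).

Initial photon: E₀ = 328.4 keV → λ₀ = 3.7754 pm

Maximum Compton shift (at 180°):
Δλ_max = 2λ_C = 2 × 2.4263 = 4.8526 pm

Final wavelength:
λ' = 3.7754 + 4.8526 = 8.6280 pm

Minimum photon energy (maximum energy to electron):
E'_min = hc/λ' = 143.6994 keV

Maximum electron kinetic energy:
K_max = E₀ - E'_min = 328.4000 - 143.6994 = 184.7006 keV

(Intermediate values are shown rounded; full precision is carried through to the final answer.)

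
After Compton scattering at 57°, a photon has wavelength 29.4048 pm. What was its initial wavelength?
28.3000 pm

From λ' = λ + Δλ, we have λ = λ' - Δλ

First calculate the Compton shift:
Δλ = λ_C(1 - cos θ)
Δλ = 2.4263 × (1 - cos(57°))
Δλ = 2.4263 × 0.4554
Δλ = 1.1048 pm

Initial wavelength:
λ = λ' - Δλ
λ = 29.4048 - 1.1048
λ = 28.3000 pm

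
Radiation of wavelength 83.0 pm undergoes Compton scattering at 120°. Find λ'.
86.6395 pm

Using the Compton formula: λ' = λ + λ_C(1 − cos θ)

For θ = 120°, cos θ = -1/2 (exact) = -0.5000, so:
1 − cos 120° = 1 − (-1/2) = 1.5000

Δλ = λ_C × 1.5000 = 2.4263 × 1.5000 = 3.6395 pm

λ' = 83.0 + 3.6395 = 86.6395 pm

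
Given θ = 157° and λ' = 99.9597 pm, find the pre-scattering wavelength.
95.3000 pm

From λ' = λ + Δλ, we have λ = λ' - Δλ

First calculate the Compton shift:
Δλ = λ_C(1 - cos θ)
Δλ = 2.4263 × (1 - cos(157°))
Δλ = 2.4263 × 1.9205
Δλ = 4.6597 pm

Initial wavelength:
λ = λ' - Δλ
λ = 99.9597 - 4.6597
λ = 95.3000 pm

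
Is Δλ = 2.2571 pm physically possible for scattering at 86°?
Yes, consistent

Calculate the expected shift for θ = 86°:

Δλ_expected = λ_C(1 - cos(86°))
Δλ_expected = 2.4263 × (1 - cos(86°))
Δλ_expected = 2.4263 × 0.9302
Δλ_expected = 2.2571 pm

Given shift: 2.2571 pm
Expected shift: 2.2571 pm
Difference: 0.0000 pm

The values match. This is consistent with Compton scattering at the stated angle.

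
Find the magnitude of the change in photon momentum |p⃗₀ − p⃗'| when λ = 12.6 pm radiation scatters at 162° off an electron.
8.9724e-23 kg·m/s

Photon momentum magnitude is p = h/λ.

Initial momentum:
p₀ = h/λ = 6.6261e-34/1.2600e-11 = 5.2588e-23 kg·m/s

After scattering:
λ' = λ + Δλ = 12.6 + 4.7339 = 17.3339 pm
p' = h/λ' = 6.6261e-34/1.7334e-11 = 3.8226e-23 kg·m/s

Momentum is a vector; the scattered photon's direction makes angle θ = 162° with the incident direction. The magnitude of the vector change Δp⃗ = p⃗₀ − p⃗' is found from the law of cosines:
|Δp⃗|² = p₀² + p'² − 2p₀p'cos θ
|Δp⃗|² = (5.2588e-23)² + (3.8226e-23)² − 2·5.2588e-23·3.8226e-23·cos(162°)
|Δp⃗| = 8.9724e-23 kg·m/s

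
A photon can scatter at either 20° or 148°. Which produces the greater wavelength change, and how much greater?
148° produces the larger shift by a factor of 30.644

Calculate both shifts using Δλ = λ_C(1 - cos θ):

For θ₁ = 20°:
Δλ₁ = 2.4263 × (1 - cos(20°))
Δλ₁ = 2.4263 × 0.0603
Δλ₁ = 0.1463 pm

For θ₂ = 148°:
Δλ₂ = 2.4263 × (1 - cos(148°))
Δλ₂ = 2.4263 × 1.8480
Δλ₂ = 4.4839 pm

The 148° angle produces the larger shift.
Ratio: 4.4839/0.1463 = 30.644

(Intermediate values are shown rounded; full precision is carried through to the final answer.)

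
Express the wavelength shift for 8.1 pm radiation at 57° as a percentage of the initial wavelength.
13.6401%

Calculate the Compton shift:
Δλ = λ_C(1 - cos(57°))
Δλ = 2.4263 × (1 - cos(57°))
Δλ = 2.4263 × 0.4554
Δλ = 1.1048 pm

Percentage change:
(Δλ/λ₀) × 100 = (1.1048/8.1) × 100
= 13.6401%

(Intermediate values are shown rounded; full precision is carried through to the final answer.)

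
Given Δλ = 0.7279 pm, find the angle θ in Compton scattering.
45.57°

From the Compton formula Δλ = λ_C(1 - cos θ), we can solve for θ:

cos θ = 1 - Δλ/λ_C

Given:
- Δλ = 0.7279 pm
- λ_C = h/(m_e·c) ≈ 2.42631024 pm

cos θ = 1 - 0.7279/2.42631024
cos θ = 1 - 0.300003
cos θ = 0.699997

θ = arccos(0.699997)
θ = 45.57°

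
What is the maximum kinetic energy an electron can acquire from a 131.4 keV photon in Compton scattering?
44.6265 keV

Maximum energy transfer occurs at θ = 180° (backscattering).

Initial photon: E₀ = 131.4 keV → λ₀ = 9.4356 pm

Maximum Compton shift (at 180°):
Δλ_max = 2λ_C = 2 × 2.4263 = 4.8526 pm

Final wavelength:
λ' = 9.4356 + 4.8526 = 14.2883 pm

Minimum photon energy (maximum energy to electron):
E'_min = hc/λ' = 86.7735 keV

Maximum electron kinetic energy:
K_max = E₀ - E'_min = 131.4000 - 86.7735 = 44.6265 keV

(Intermediate values are shown rounded; full precision is carried through to the final answer.)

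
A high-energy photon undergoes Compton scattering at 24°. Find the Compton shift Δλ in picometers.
0.2098 pm

Using the Compton scattering formula:
Δλ = λ_C(1 - cos θ)

where λ_C = h/(m_e·c) ≈ 2.4263 pm is the Compton wavelength of an electron.

For θ = 24°:
cos(24°) = 0.9135
1 - cos(24°) = 0.0865

Δλ = 2.4263 × 0.0865
Δλ = 0.2098 pm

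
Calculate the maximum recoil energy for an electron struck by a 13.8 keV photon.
0.7072 keV

Maximum energy transfer occurs at θ = 180° (backscattering).

Initial photon: E₀ = 13.8 keV → λ₀ = 89.8436 pm

Maximum Compton shift (at 180°):
Δλ_max = 2λ_C = 2 × 2.4263 = 4.8526 pm

Final wavelength:
λ' = 89.8436 + 4.8526 = 94.6962 pm

Minimum photon energy (maximum energy to electron):
E'_min = hc/λ' = 13.0928 keV

Maximum electron kinetic energy:
K_max = E₀ - E'_min = 13.8000 - 13.0928 = 0.7072 keV

(Intermediate values are shown rounded; full precision is carried through to the final answer.)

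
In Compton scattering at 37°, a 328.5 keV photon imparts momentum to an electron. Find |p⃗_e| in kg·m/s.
1.0675e-22 kg·m/s

The electron is initially at rest, so by conservation of momentum:
p⃗_e = p⃗₀ − p⃗'  (incident photon momentum minus scattered photon momentum)

Photon momentum magnitudes (p = h/λ = E/c):
λ₀ = hc/E₀ = 3.7743 pm → p₀ = h/λ₀ = 1.7556e-22 kg·m/s
Δλ = λ_C(1 − cos 37°) = 0.4886 pm
λ' = 4.2628 pm → p' = h/λ' = 1.5544e-22 kg·m/s

The scattered photon makes angle θ = 37° with the incident direction, so by the law of cosines:
|p⃗_e|² = p₀² + p'² − 2p₀p'cos θ
|p⃗_e|² = (1.7556e-22)² + (1.5544e-22)² − 2·1.7556e-22·1.5544e-22·cos(37°)
|p⃗_e| = 1.0675e-22 kg·m/s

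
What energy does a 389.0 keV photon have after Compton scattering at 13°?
381.5555 keV

First convert energy to wavelength:
λ = hc/E, with hc ≈ 1239.842 keV·pm (i.e. 1239.842 eV·nm)

For E = 389.0 keV = 389000 eV:
λ = 1239.842 keV·pm / 389.0 keV
λ = 3.1873 pm

Calculate the Compton shift:
Δλ = λ_C(1 - cos(13°)) = 2.4263 × 0.0256
Δλ = 0.0622 pm

Final wavelength:
λ' = 3.1873 + 0.0622 = 3.2494 pm

Final energy:
E' = hc/λ' = 1239.842 / 3.2494 = 381.5555 keV

(Intermediate values are shown rounded; full precision is carried through to the final answer.)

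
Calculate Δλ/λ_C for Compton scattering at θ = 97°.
1.1219 λ_C

The Compton shift formula is:
Δλ = λ_C(1 - cos θ)

Dividing both sides by λ_C:
Δλ/λ_C = 1 - cos θ

For θ = 97°:
Δλ/λ_C = 1 - cos(97°)
Δλ/λ_C = 1 - -0.1219
Δλ/λ_C = 1.1219

This means the shift is 1.1219 × λ_C = 2.7220 pm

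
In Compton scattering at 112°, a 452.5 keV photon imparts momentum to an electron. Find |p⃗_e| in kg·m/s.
3.0023e-22 kg·m/s

The electron is initially at rest, so by conservation of momentum:
p⃗_e = p⃗₀ − p⃗'  (incident photon momentum minus scattered photon momentum)

Photon momentum magnitudes (p = h/λ = E/c):
λ₀ = hc/E₀ = 2.7400 pm → p₀ = h/λ₀ = 2.4183e-22 kg·m/s
Δλ = λ_C(1 − cos 112°) = 3.3352 pm
λ' = 6.0752 pm → p' = h/λ' = 1.0907e-22 kg·m/s

The scattered photon makes angle θ = 112° with the incident direction, so by the law of cosines:
|p⃗_e|² = p₀² + p'² − 2p₀p'cos θ
|p⃗_e|² = (2.4183e-22)² + (1.0907e-22)² − 2·2.4183e-22·1.0907e-22·cos(112°)
|p⃗_e| = 3.0023e-22 kg·m/s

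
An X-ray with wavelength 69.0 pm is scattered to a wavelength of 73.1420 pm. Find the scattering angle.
135.00°

First find the wavelength shift:
Δλ = λ' - λ = 73.1420 - 69.0 = 4.1420 pm

Using Δλ = λ_C(1 - cos θ), with λ_C = h/(m_e·c) ≈ 2.42631024 pm:
cos θ = 1 - Δλ/λ_C
cos θ = 1 - 4.1420/2.42631024
cos θ = -0.707119

θ = arccos(-0.707119)
θ = 135.00°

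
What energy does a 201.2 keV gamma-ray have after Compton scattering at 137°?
119.6408 keV

First convert energy to wavelength:
λ = hc/E, with hc ≈ 1239.842 keV·pm (i.e. 1239.842 eV·nm)

For E = 201.2 keV = 201200 eV:
λ = 1239.842 keV·pm / 201.2 keV
λ = 6.1622 pm

Calculate the Compton shift:
Δλ = λ_C(1 - cos(137°)) = 2.4263 × 1.7314
Δλ = 4.2008 pm

Final wavelength:
λ' = 6.1622 + 4.2008 = 10.3630 pm

Final energy:
E' = hc/λ' = 1239.842 / 10.3630 = 119.6408 keV

(Intermediate values are shown rounded; full precision is carried through to the final answer.)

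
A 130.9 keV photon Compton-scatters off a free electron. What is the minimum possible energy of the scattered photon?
86.5552 keV (at θ = 180°)

The scattered photon has minimum energy when its wavelength is maximum, i.e., when the Compton shift Δλ = λ_C(1 − cos θ) is maximum. This occurs at θ = 180° (backscattering), giving Δλ_max = 2λ_C = 4.8526 pm.

Initial wavelength: λ₀ = hc/E₀ = 9.4717 pm
Maximum final wavelength: λ'_max = λ₀ + 2λ_C = 9.4717 + 4.8526 = 14.3243 pm
Minimum final energy: E'_min = hc/λ'_max = 86.5552 keV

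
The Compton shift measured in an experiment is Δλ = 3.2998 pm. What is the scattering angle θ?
111.10°

From the Compton formula Δλ = λ_C(1 - cos θ), we can solve for θ:

cos θ = 1 - Δλ/λ_C

Given:
- Δλ = 3.2998 pm
- λ_C = h/(m_e·c) ≈ 2.42631024 pm

cos θ = 1 - 3.2998/2.42631024
cos θ = 1 - 1.360007
cos θ = -0.360007

θ = arccos(-0.360007)
θ = 111.10°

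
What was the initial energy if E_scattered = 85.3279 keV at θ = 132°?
118.2999 keV

Convert final energy to wavelength (hc ≈ 1239.842 keV·pm):
λ' = hc/E' = 1239.842 / 85.3279 = 14.5303 pm

Calculate the Compton shift:
Δλ = λ_C(1 - cos(132°))
Δλ = 2.4263 × (1 - cos(132°))
Δλ = 4.0498 pm

Initial wavelength:
λ = λ' - Δλ = 14.5303 - 4.0498 = 10.4805 pm

Initial energy:
E = hc/λ = 1239.842 / 10.4805 = 118.2999 keV

(Intermediate values are shown rounded; full precision is carried through to the final answer.)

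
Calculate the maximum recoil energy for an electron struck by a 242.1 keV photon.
117.7903 keV

Maximum energy transfer occurs at θ = 180° (backscattering).

Initial photon: E₀ = 242.1 keV → λ₀ = 5.1212 pm

Maximum Compton shift (at 180°):
Δλ_max = 2λ_C = 2 × 2.4263 = 4.8526 pm

Final wavelength:
λ' = 5.1212 + 4.8526 = 9.9738 pm

Minimum photon energy (maximum energy to electron):
E'_min = hc/λ' = 124.3097 keV

Maximum electron kinetic energy:
K_max = E₀ - E'_min = 242.1000 - 124.3097 = 117.7903 keV

(Intermediate values are shown rounded; full precision is carried through to the final answer.)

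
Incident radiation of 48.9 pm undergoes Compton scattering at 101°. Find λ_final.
51.7893 pm

Using the Compton scattering formula:
λ' = λ + Δλ = λ + λ_C(1 - cos θ)

Given:
- Initial wavelength λ = 48.9 pm
- Scattering angle θ = 101°
- Compton wavelength λ_C ≈ 2.4263 pm

Calculate the shift:
Δλ = 2.4263 × (1 - cos(101°))
Δλ = 2.4263 × 1.1908
Δλ = 2.8893 pm

Final wavelength:
λ' = 48.9 + 2.8893 = 51.7893 pm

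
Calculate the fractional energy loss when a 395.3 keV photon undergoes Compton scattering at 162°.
0.6015 (or 60.15%)

Calculate initial and final photon energies:

Initial: E₀ = 395.3 keV → λ₀ = 3.1365 pm
Compton shift: Δλ = 4.7339 pm
Final wavelength: λ' = 7.8703 pm
Final energy: E' = 157.5337 keV

Fractional energy loss:
(E₀ - E')/E₀ = (395.3000 - 157.5337)/395.3000
= 237.7663/395.3000
= 0.6015
= 60.15%

(Intermediate values are shown rounded; full precision is carried through to the final answer.)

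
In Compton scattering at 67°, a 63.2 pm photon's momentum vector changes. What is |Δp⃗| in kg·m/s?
1.1443e-23 kg·m/s

Photon momentum magnitude is p = h/λ.

Initial momentum:
p₀ = h/λ = 6.6261e-34/6.3200e-11 = 1.0484e-23 kg·m/s

After scattering:
λ' = λ + Δλ = 63.2 + 1.4783 = 64.6783 pm
p' = h/λ' = 6.6261e-34/6.4678e-11 = 1.0245e-23 kg·m/s

Momentum is a vector; the scattered photon's direction makes angle θ = 67° with the incident direction. The magnitude of the vector change Δp⃗ = p⃗₀ − p⃗' is found from the law of cosines:
|Δp⃗|² = p₀² + p'² − 2p₀p'cos θ
|Δp⃗|² = (1.0484e-23)² + (1.0245e-23)² − 2·1.0484e-23·1.0245e-23·cos(67°)
|Δp⃗| = 1.1443e-23 kg·m/s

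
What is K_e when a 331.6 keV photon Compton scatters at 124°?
166.7724 keV

By energy conservation: K_e = E_initial - E_final

First find the scattered photon energy:
Initial wavelength: λ = hc/E = 3.7390 pm
Compton shift: Δλ = λ_C(1 - cos(124°)) = 3.7831 pm
Final wavelength: λ' = 3.7390 + 3.7831 = 7.5221 pm
Final photon energy: E' = hc/λ' = 164.8276 keV

Electron kinetic energy:
K_e = E - E' = 331.6000 - 164.8276 = 166.7724 keV

(Intermediate values are shown rounded; full precision is carried through to the final answer.)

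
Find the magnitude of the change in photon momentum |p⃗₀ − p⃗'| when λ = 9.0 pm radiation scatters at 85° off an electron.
9.0294e-23 kg·m/s

Photon momentum magnitude is p = h/λ.

Initial momentum:
p₀ = h/λ = 6.6261e-34/9.0000e-12 = 7.3623e-23 kg·m/s

After scattering:
λ' = λ + Δλ = 9.0 + 2.2148 = 11.2148 pm
p' = h/λ' = 6.6261e-34/1.1215e-11 = 5.9083e-23 kg·m/s

Momentum is a vector; the scattered photon's direction makes angle θ = 85° with the incident direction. The magnitude of the vector change Δp⃗ = p⃗₀ − p⃗' is found from the law of cosines:
|Δp⃗|² = p₀² + p'² − 2p₀p'cos θ
|Δp⃗|² = (7.3623e-23)² + (5.9083e-23)² − 2·7.3623e-23·5.9083e-23·cos(85°)
|Δp⃗| = 9.0294e-23 kg·m/s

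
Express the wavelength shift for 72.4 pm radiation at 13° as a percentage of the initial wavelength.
0.0859%

Calculate the Compton shift:
Δλ = λ_C(1 - cos(13°))
Δλ = 2.4263 × (1 - cos(13°))
Δλ = 2.4263 × 0.0256
Δλ = 0.0622 pm

Percentage change:
(Δλ/λ₀) × 100 = (0.0622/72.4) × 100
= 0.0859%

(Intermediate values are shown rounded; full precision is carried through to the final answer.)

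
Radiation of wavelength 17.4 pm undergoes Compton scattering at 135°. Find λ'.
21.5420 pm

Using the Compton formula: λ' = λ + λ_C(1 − cos θ)

For θ = 135°, cos θ = -√2/2 (exact) ≈ -0.7071, so:
1 − cos 135° = 1 − (-√2/2) ≈ 1.7071

Δλ = λ_C × 1.7071 = 2.4263 × 1.7071 = 4.1420 pm

λ' = 17.4 + 4.1420 = 21.5420 pm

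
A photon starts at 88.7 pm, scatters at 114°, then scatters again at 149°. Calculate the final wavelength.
96.6192 pm

Apply Compton shift twice:

First scattering at θ₁ = 114°:
Δλ₁ = λ_C(1 - cos(114°))
Δλ₁ = 2.4263 × 1.4067
Δλ₁ = 3.4132 pm

After first scattering:
λ₁ = 88.7 + 3.4132 = 92.1132 pm

Second scattering at θ₂ = 149°:
Δλ₂ = λ_C(1 - cos(149°))
Δλ₂ = 2.4263 × 1.8572
Δλ₂ = 4.5061 pm

Final wavelength:
λ₂ = 92.1132 + 4.5061 = 96.6192 pm

Total shift: Δλ_total = 3.4132 + 4.5061 = 7.9192 pm

(Intermediate values are shown rounded; full precision is carried through to the final answer.)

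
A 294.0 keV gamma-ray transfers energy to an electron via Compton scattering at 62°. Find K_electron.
68.7534 keV

By energy conservation: K_e = E_initial - E_final

First find the scattered photon energy:
Initial wavelength: λ = hc/E = 4.2171 pm
Compton shift: Δλ = λ_C(1 - cos(62°)) = 1.2872 pm
Final wavelength: λ' = 4.2171 + 1.2872 = 5.5044 pm
Final photon energy: E' = hc/λ' = 225.2466 keV

Electron kinetic energy:
K_e = E - E' = 294.0000 - 225.2466 = 68.7534 keV

(Intermediate values are shown rounded; full precision is carried through to the final answer.)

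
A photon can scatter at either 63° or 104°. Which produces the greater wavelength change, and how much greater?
104° produces the larger shift by a factor of 2.275

Calculate both shifts using Δλ = λ_C(1 - cos θ):

For θ₁ = 63°:
Δλ₁ = 2.4263 × (1 - cos(63°))
Δλ₁ = 2.4263 × 0.5460
Δλ₁ = 1.3248 pm

For θ₂ = 104°:
Δλ₂ = 2.4263 × (1 - cos(104°))
Δλ₂ = 2.4263 × 1.2419
Δλ₂ = 3.0133 pm

The 104° angle produces the larger shift.
Ratio: 3.0133/1.3248 = 2.275

(Intermediate values are shown rounded; full precision is carried through to the final answer.)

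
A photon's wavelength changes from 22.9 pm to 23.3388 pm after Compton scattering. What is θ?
35.00°

First find the wavelength shift:
Δλ = λ' - λ = 23.3388 - 22.9 = 0.4388 pm

Using Δλ = λ_C(1 - cos θ), with λ_C = h/(m_e·c) ≈ 2.42631024 pm:
cos θ = 1 - Δλ/λ_C
cos θ = 1 - 0.4388/2.42631024
cos θ = 0.819149

θ = arccos(0.819149)
θ = 35.00°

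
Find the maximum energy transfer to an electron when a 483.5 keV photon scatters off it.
316.3362 keV

Maximum energy transfer occurs at θ = 180° (backscattering).

Initial photon: E₀ = 483.5 keV → λ₀ = 2.5643 pm

Maximum Compton shift (at 180°):
Δλ_max = 2λ_C = 2 × 2.4263 = 4.8526 pm

Final wavelength:
λ' = 2.5643 + 4.8526 = 7.4169 pm

Minimum photon energy (maximum energy to electron):
E'_min = hc/λ' = 167.1638 keV

Maximum electron kinetic energy:
K_max = E₀ - E'_min = 483.5000 - 167.1638 = 316.3362 keV

(Intermediate values are shown rounded; full precision is carried through to the final answer.)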